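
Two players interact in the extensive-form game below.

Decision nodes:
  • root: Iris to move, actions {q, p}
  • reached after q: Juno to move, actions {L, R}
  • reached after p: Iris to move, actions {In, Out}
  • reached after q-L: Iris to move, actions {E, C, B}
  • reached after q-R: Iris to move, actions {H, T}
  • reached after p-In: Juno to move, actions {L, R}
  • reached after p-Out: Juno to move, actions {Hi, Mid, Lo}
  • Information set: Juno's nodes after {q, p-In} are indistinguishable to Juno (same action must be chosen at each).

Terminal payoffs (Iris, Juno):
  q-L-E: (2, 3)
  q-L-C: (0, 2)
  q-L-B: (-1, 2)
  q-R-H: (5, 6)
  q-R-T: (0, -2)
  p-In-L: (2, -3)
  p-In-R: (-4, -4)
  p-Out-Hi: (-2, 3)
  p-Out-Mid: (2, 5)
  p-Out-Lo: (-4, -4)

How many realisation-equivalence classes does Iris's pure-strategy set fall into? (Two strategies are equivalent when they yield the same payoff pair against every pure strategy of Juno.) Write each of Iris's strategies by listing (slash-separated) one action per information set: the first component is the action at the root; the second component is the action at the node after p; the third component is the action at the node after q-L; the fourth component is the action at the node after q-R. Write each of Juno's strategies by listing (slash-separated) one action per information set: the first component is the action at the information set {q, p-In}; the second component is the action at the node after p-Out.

8

Iris has 24 pure strategies: q/In/E/H, q/In/E/T, q/In/C/H, q/In/C/T, q/In/B/H, q/In/B/T, q/Out/E/H, q/Out/E/T, q/Out/C/H, q/Out/C/T, q/Out/B/H, q/Out/B/T, p/In/E/H, p/In/E/T, p/In/C/H, p/In/C/T, p/In/B/H, p/In/B/T, p/Out/E/H, p/Out/E/T, p/Out/C/H, p/Out/C/T, p/Out/B/H, p/Out/B/T. Columns: L/Hi, L/Mid, L/Lo, R/Hi, R/Mid, R/Lo.
{q/In/E/H, q/Out/E/H} → row (2,3) (2,3) (2,3) (5,6) (5,6) (5,6)
{q/In/E/T, q/Out/E/T} → row (2,3) (2,3) (2,3) (0,-2) (0,-2) (0,-2)
{q/In/C/H, q/Out/C/H} → row (0,2) (0,2) (0,2) (5,6) (5,6) (5,6)
{q/In/C/T, q/Out/C/T} → row (0,2) (0,2) (0,2) (0,-2) (0,-2) (0,-2)
{q/In/B/H, q/Out/B/H} → row (-1,2) (-1,2) (-1,2) (5,6) (5,6) (5,6)
{q/In/B/T, q/Out/B/T} → row (-1,2) (-1,2) (-1,2) (0,-2) (0,-2) (0,-2)
{p/In/E/H, p/In/E/T, p/In/C/H, p/In/C/T, p/In/B/H, p/In/B/T} → row (2,-3) (2,-3) (2,-3) (-4,-4) (-4,-4) (-4,-4)
{p/Out/E/H, p/Out/E/T, p/Out/C/H, p/Out/C/T, p/Out/B/H, p/Out/B/T} → row (-2,3) (2,5) (-4,-4) (-2,3) (2,5) (-4,-4)
That's 8 distinct rows out of 24 strategies.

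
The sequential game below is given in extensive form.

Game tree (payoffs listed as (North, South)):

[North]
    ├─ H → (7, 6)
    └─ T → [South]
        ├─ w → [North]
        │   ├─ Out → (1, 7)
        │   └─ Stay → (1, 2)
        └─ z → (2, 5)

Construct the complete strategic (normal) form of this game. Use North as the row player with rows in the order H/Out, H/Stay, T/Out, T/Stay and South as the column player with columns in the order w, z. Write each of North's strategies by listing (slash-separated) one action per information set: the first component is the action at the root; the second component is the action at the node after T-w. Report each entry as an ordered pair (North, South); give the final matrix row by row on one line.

Row H/Out: w→(7,6), z→(7,6)
Row H/Stay: w→(7,6), z→(7,6)
Row T/Out: w→(1,7), z→(2,5)
Row T/Stay: w→(1,2), z→(2,5)

H/Out: (7,6) (7,6) | H/Stay: (7,6) (7,6) | T/Out: (1,7) (2,5) | T/Stay: (1,2) (2,5)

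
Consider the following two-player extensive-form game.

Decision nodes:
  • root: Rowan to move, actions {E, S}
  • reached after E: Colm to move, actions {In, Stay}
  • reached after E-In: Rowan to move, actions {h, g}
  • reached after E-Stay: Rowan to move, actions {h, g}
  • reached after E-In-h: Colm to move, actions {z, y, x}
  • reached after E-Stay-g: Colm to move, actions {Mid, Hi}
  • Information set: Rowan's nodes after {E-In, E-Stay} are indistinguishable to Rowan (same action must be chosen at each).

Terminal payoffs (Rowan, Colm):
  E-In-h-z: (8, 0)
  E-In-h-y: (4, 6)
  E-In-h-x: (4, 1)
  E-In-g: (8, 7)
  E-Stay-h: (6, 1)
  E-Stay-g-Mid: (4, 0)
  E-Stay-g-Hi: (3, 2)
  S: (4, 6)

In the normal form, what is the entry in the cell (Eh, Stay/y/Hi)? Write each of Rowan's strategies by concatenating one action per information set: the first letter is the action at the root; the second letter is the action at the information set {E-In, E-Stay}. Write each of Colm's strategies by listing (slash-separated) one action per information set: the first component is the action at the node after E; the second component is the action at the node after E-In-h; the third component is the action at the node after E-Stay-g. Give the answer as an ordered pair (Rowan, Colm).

(6, 1)

Trace the play path from the root:
  Rowan plays E
  Colm plays Stay at [E]
  Rowan plays h at [E-Stay]
→ terminal payoff (6, 1).
(Colm's choice at the node after E-In-h is never reached on this path, so it doesn't affect the outcome.)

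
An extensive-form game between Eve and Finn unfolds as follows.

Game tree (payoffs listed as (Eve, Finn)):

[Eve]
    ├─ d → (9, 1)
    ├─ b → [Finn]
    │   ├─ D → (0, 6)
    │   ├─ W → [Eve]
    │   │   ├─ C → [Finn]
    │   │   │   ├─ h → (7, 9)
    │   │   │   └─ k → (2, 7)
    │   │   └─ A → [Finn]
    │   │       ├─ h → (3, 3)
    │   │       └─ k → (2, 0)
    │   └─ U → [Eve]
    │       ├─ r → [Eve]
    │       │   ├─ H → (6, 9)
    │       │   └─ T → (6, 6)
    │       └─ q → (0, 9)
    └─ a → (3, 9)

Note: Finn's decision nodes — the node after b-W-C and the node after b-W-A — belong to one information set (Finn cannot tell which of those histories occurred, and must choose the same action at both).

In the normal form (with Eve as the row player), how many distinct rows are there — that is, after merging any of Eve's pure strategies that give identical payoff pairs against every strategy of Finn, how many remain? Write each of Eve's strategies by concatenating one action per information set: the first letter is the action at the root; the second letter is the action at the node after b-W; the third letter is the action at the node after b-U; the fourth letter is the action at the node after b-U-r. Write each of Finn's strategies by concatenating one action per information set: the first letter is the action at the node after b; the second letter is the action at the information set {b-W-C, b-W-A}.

Eve has 24 pure strategies: dCrH, dCrT, dCqH, dCqT, dArH, dArT, dAqH, dAqT, bCrH, bCrT, bCqH, bCqT, bArH, bArT, bAqH, bAqT, aCrH, aCrT, aCqH, aCqT, aArH, aArT, aAqH, aAqT. Columns: Dh, Dk, Wh, Wk, Uh, Uk.
{dCrH, dCrT, dCqH, dCqT, dArH, dArT, dAqH, dAqT} → row (9,1) (9,1) (9,1) (9,1) (9,1) (9,1)
{bCrH} → row (0,6) (0,6) (7,9) (2,7) (6,9) (6,9)
{bCrT} → row (0,6) (0,6) (7,9) (2,7) (6,6) (6,6)
{bCqH, bCqT} → row (0,6) (0,6) (7,9) (2,7) (0,9) (0,9)
{bArH} → row (0,6) (0,6) (3,3) (2,0) (6,9) (6,9)
{bArT} → row (0,6) (0,6) (3,3) (2,0) (6,6) (6,6)
{bAqH, bAqT} → row (0,6) (0,6) (3,3) (2,0) (0,9) (0,9)
{aCrH, aCrT, aCqH, aCqT, aArH, aArT, aAqH, aAqT} → row (3,9) (3,9) (3,9) (3,9) (3,9) (3,9)
That's 8 distinct rows out of 24 strategies.

8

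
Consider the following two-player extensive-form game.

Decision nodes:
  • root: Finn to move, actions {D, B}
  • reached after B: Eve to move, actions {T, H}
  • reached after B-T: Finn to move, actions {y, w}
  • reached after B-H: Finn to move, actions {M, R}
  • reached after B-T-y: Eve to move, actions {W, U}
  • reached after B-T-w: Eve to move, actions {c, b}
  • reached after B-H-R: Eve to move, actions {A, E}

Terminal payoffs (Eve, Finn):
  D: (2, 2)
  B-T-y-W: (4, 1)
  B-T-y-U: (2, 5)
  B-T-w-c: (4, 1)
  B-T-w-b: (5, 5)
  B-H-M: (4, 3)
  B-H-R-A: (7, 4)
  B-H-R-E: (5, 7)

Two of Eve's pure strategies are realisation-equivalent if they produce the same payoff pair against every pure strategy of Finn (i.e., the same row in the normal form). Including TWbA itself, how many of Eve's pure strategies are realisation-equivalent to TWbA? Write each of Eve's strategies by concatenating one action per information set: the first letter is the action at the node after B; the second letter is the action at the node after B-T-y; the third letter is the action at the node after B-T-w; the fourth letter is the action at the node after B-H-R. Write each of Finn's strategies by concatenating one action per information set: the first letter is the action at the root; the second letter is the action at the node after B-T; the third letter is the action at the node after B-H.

Row for TWbA (columns DyM, DyR, DwM, DwR, ByM, ByR, BwM, BwR): (2,2) (2,2) (2,2) (2,2) (4,1) (4,1) (5,5) (5,5).
Under TWbA, Eve's choice at the node after B-H-R can never be reached regardless of what Finn does, so varying those choices leaves every outcome unchanged.
Holding the reachable choices fixed and varying the unreachable one freely already gives 2 equivalent strategies.
No other strategy reproduces this row, so those 2 are the full class: TWbA, TWbE.

2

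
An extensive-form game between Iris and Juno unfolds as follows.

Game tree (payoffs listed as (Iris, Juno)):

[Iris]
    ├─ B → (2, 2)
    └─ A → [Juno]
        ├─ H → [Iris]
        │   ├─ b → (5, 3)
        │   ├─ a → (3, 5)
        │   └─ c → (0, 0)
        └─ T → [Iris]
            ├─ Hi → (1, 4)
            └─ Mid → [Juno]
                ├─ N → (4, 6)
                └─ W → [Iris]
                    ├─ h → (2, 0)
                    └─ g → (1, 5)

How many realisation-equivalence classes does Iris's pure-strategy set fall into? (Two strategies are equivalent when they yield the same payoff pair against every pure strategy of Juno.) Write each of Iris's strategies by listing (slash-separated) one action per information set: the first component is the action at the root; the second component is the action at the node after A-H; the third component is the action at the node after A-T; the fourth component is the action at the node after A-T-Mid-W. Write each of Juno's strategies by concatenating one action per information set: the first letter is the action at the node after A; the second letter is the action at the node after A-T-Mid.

10

Iris has 24 pure strategies: B/b/Hi/h, B/b/Hi/g, B/b/Mid/h, B/b/Mid/g, B/a/Hi/h, B/a/Hi/g, B/a/Mid/h, B/a/Mid/g, B/c/Hi/h, B/c/Hi/g, B/c/Mid/h, B/c/Mid/g, A/b/Hi/h, A/b/Hi/g, A/b/Mid/h, A/b/Mid/g, A/a/Hi/h, A/a/Hi/g, A/a/Mid/h, A/a/Mid/g, A/c/Hi/h, A/c/Hi/g, A/c/Mid/h, A/c/Mid/g. Columns: HN, HW, TN, TW.
{B/b/Hi/h, B/b/Hi/g, B/b/Mid/h, B/b/Mid/g, B/a/Hi/h, B/a/Hi/g, B/a/Mid/h, B/a/Mid/g, B/c/Hi/h, B/c/Hi/g, B/c/Mid/h, B/c/Mid/g} → row (2,2) (2,2) (2,2) (2,2)
{A/b/Hi/h, A/b/Hi/g} → row (5,3) (5,3) (1,4) (1,4)
{A/b/Mid/h} → row (5,3) (5,3) (4,6) (2,0)
{A/b/Mid/g} → row (5,3) (5,3) (4,6) (1,5)
{A/a/Hi/h, A/a/Hi/g} → row (3,5) (3,5) (1,4) (1,4)
{A/a/Mid/h} → row (3,5) (3,5) (4,6) (2,0)
{A/a/Mid/g} → row (3,5) (3,5) (4,6) (1,5)
{A/c/Hi/h, A/c/Hi/g} → row (0,0) (0,0) (1,4) (1,4)
{A/c/Mid/h} → row (0,0) (0,0) (4,6) (2,0)
{A/c/Mid/g} → row (0,0) (0,0) (4,6) (1,5)
That's 10 distinct rows out of 24 strategies.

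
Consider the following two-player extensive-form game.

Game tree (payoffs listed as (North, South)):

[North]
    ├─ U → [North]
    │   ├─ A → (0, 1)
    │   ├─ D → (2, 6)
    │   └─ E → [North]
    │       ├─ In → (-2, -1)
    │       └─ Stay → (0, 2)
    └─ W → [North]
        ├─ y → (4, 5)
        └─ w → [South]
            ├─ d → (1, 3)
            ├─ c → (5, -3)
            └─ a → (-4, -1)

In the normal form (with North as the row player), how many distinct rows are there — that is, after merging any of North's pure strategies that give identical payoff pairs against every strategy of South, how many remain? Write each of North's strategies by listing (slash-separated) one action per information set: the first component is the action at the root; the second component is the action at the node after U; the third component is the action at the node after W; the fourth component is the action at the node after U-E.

6

North has 24 pure strategies: U/A/y/In, U/A/y/Stay, U/A/w/In, U/A/w/Stay, U/D/y/In, U/D/y/Stay, U/D/w/In, U/D/w/Stay, U/E/y/In, U/E/y/Stay, U/E/w/In, U/E/w/Stay, W/A/y/In, W/A/y/Stay, W/A/w/In, W/A/w/Stay, W/D/y/In, W/D/y/Stay, W/D/w/In, W/D/w/Stay, W/E/y/In, W/E/y/Stay, W/E/w/In, W/E/w/Stay. Columns: d, c, a.
{U/A/y/In, U/A/y/Stay, U/A/w/In, U/A/w/Stay} → row (0,1) (0,1) (0,1)
{U/D/y/In, U/D/y/Stay, U/D/w/In, U/D/w/Stay} → row (2,6) (2,6) (2,6)
{U/E/y/In, U/E/w/In} → row (-2,-1) (-2,-1) (-2,-1)
{U/E/y/Stay, U/E/w/Stay} → row (0,2) (0,2) (0,2)
{W/A/y/In, W/A/y/Stay, W/D/y/In, W/D/y/Stay, W/E/y/In, W/E/y/Stay} → row (4,5) (4,5) (4,5)
{W/A/w/In, W/A/w/Stay, W/D/w/In, W/D/w/Stay, W/E/w/In, W/E/w/Stay} → row (1,3) (5,-3) (-4,-1)
That's 6 distinct rows out of 24 strategies.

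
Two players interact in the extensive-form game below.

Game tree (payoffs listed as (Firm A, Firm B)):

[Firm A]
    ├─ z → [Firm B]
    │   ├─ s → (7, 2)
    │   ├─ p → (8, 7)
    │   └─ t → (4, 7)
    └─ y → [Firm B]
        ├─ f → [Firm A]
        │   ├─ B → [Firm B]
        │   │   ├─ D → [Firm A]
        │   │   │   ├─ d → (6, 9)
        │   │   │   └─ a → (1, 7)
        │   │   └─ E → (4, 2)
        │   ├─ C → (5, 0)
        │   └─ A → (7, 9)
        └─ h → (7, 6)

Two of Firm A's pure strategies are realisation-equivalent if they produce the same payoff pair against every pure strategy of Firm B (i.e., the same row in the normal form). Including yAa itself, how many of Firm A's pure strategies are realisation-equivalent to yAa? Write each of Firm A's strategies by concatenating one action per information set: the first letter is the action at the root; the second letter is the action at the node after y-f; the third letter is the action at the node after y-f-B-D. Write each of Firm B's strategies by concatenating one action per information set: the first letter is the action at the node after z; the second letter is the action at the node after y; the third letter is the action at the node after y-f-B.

2

Row for yAa (columns sfD, sfE, shD, shE, pfD, pfE, phD, phE, tfD, tfE, thD, thE): (7,9) (7,9) (7,6) (7,6) (7,9) (7,9) (7,6) (7,6) (7,9) (7,9) (7,6) (7,6).
Under yAa, Firm A's choice at the node after y-f-B-D can never be reached regardless of what Firm B does, so varying those choices leaves every outcome unchanged.
Holding the reachable choices fixed and varying the unreachable one freely already gives 2 equivalent strategies.
No other strategy reproduces this row, so those 2 are the full class: yAd, yAa.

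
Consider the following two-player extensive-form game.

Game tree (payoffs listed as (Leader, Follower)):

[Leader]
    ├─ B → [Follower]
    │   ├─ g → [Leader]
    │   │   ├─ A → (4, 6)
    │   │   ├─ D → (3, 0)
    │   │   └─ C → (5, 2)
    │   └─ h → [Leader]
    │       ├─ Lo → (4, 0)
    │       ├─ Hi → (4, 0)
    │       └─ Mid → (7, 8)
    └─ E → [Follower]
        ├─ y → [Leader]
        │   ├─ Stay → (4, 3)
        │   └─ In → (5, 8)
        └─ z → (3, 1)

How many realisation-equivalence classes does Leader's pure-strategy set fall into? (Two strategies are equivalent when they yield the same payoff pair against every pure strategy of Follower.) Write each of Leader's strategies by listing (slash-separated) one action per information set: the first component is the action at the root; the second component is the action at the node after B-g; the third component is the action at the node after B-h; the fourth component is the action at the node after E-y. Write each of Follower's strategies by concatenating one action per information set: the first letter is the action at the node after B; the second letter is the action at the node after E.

Leader has 36 pure strategies: B/A/Lo/Stay, B/A/Lo/In, B/A/Hi/Stay, B/A/Hi/In, B/A/Mid/Stay, B/A/Mid/In, B/D/Lo/Stay, B/D/Lo/In, B/D/Hi/Stay, B/D/Hi/In, B/D/Mid/Stay, B/D/Mid/In, B/C/Lo/Stay, B/C/Lo/In, B/C/Hi/Stay, B/C/Hi/In, B/C/Mid/Stay, B/C/Mid/In, E/A/Lo/Stay, E/A/Lo/In, E/A/Hi/Stay, E/A/Hi/In, E/A/Mid/Stay, E/A/Mid/In, E/D/Lo/Stay, E/D/Lo/In, E/D/Hi/Stay, E/D/Hi/In, E/D/Mid/Stay, E/D/Mid/In, E/C/Lo/Stay, E/C/Lo/In, E/C/Hi/Stay, E/C/Hi/In, E/C/Mid/Stay, E/C/Mid/In. Columns: gy, gz, hy, hz.
{B/A/Lo/Stay, B/A/Lo/In, B/A/Hi/Stay, B/A/Hi/In} → row (4,6) (4,6) (4,0) (4,0)
{B/A/Mid/Stay, B/A/Mid/In} → row (4,6) (4,6) (7,8) (7,8)
{B/D/Lo/Stay, B/D/Lo/In, B/D/Hi/Stay, B/D/Hi/In} → row (3,0) (3,0) (4,0) (4,0)
{B/D/Mid/Stay, B/D/Mid/In} → row (3,0) (3,0) (7,8) (7,8)
{B/C/Lo/Stay, B/C/Lo/In, B/C/Hi/Stay, B/C/Hi/In} → row (5,2) (5,2) (4,0) (4,0)
{B/C/Mid/Stay, B/C/Mid/In} → row (5,2) (5,2) (7,8) (7,8)
{E/A/Lo/Stay, E/A/Hi/Stay, E/A/Mid/Stay, E/D/Lo/Stay, E/D/Hi/Stay, E/D/Mid/Stay, E/C/Lo/Stay, E/C/Hi/Stay, E/C/Mid/Stay} → row (4,3) (3,1) (4,3) (3,1)
{E/A/Lo/In, E/A/Hi/In, E/A/Mid/In, E/D/Lo/In, E/D/Hi/In, E/D/Mid/In, E/C/Lo/In, E/C/Hi/In, E/C/Mid/In} → row (5,8) (3,1) (5,8) (3,1)
That's 8 distinct rows out of 36 strategies.

8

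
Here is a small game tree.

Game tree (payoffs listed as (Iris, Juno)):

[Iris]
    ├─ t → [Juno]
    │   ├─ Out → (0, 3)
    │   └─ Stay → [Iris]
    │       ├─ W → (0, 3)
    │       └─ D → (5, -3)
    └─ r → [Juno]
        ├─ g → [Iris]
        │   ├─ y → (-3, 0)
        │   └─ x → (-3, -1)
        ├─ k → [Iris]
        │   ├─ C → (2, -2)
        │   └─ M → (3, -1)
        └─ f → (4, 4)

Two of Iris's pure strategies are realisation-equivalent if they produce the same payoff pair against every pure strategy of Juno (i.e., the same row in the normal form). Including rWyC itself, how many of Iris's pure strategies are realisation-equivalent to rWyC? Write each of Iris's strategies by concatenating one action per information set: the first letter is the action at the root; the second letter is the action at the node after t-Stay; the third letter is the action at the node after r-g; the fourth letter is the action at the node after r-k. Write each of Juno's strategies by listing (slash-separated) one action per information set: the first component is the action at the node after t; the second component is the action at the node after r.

2

Row for rWyC (columns Out/g, Out/k, Out/f, Stay/g, Stay/k, Stay/f): (-3,0) (2,-2) (4,4) (-3,0) (2,-2) (4,4).
Under rWyC, Iris's choice at the node after t-Stay can never be reached regardless of what Juno does, so varying those choices leaves every outcome unchanged.
Holding the reachable choices fixed and varying the unreachable one freely already gives 2 equivalent strategies.
No other strategy reproduces this row, so those 2 are the full class: rWyC, rDyC.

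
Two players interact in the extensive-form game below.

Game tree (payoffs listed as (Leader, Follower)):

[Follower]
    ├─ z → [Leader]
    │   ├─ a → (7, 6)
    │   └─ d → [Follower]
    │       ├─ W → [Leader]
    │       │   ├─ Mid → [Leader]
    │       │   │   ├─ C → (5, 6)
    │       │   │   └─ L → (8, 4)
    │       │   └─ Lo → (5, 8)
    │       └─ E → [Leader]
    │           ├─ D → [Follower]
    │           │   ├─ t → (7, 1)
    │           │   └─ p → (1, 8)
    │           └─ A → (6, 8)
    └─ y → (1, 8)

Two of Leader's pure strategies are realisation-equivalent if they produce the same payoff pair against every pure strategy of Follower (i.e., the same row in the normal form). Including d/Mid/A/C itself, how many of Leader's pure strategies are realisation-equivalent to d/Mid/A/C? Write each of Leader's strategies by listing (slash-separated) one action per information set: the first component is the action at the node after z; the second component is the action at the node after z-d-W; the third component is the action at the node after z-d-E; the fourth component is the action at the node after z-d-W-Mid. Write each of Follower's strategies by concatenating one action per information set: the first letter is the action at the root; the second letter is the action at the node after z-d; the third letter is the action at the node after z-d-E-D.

1

Row for d/Mid/A/C (columns zWt, zWp, zEt, zEp, yWt, yWp, yEt, yEp): (5,6) (5,6) (6,8) (6,8) (1,8) (1,8) (1,8) (1,8).
Every one of Leader's information sets is on the play path for some reply by Follower when Leader follows d/Mid/A/C.
Changing the action at any of them therefore changes at least one column, so only d/Mid/A/C itself gives this row.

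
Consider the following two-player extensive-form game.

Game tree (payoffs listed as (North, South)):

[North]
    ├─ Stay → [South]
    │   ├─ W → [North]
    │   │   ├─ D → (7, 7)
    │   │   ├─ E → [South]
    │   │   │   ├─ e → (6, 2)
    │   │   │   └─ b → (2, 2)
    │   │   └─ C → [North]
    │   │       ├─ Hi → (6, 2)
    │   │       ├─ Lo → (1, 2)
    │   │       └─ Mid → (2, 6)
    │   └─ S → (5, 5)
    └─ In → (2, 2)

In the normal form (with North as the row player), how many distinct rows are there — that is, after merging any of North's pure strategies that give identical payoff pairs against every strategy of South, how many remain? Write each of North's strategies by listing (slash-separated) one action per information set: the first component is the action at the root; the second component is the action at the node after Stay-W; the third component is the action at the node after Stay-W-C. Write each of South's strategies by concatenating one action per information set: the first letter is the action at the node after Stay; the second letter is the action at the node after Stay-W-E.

North has 18 pure strategies: Stay/D/Hi, Stay/D/Lo, Stay/D/Mid, Stay/E/Hi, Stay/E/Lo, Stay/E/Mid, Stay/C/Hi, Stay/C/Lo, Stay/C/Mid, In/D/Hi, In/D/Lo, In/D/Mid, In/E/Hi, In/E/Lo, In/E/Mid, In/C/Hi, In/C/Lo, In/C/Mid. Columns: We, Wb, Se, Sb.
{Stay/D/Hi, Stay/D/Lo, Stay/D/Mid} → row (7,7) (7,7) (5,5) (5,5)
{Stay/E/Hi, Stay/E/Lo, Stay/E/Mid} → row (6,2) (2,2) (5,5) (5,5)
{Stay/C/Hi} → row (6,2) (6,2) (5,5) (5,5)
{Stay/C/Lo} → row (1,2) (1,2) (5,5) (5,5)
{Stay/C/Mid} → row (2,6) (2,6) (5,5) (5,5)
{In/D/Hi, In/D/Lo, In/D/Mid, In/E/Hi, In/E/Lo, In/E/Mid, In/C/Hi, In/C/Lo, In/C/Mid} → row (2,2) (2,2) (2,2) (2,2)
That's 6 distinct rows out of 18 strategies.

6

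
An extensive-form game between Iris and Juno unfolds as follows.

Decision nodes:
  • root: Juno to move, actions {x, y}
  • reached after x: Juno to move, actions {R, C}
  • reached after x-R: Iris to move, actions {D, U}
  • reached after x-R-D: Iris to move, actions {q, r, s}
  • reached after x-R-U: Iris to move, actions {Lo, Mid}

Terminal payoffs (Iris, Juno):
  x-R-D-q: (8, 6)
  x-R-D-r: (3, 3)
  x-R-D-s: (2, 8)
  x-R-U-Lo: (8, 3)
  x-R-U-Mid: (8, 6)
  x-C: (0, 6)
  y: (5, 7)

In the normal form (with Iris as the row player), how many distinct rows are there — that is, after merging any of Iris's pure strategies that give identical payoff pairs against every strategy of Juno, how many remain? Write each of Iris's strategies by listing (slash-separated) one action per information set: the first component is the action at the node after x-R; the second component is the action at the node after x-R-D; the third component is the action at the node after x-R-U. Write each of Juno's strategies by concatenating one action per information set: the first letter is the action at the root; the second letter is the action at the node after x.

Iris has 12 pure strategies: D/q/Lo, D/q/Mid, D/r/Lo, D/r/Mid, D/s/Lo, D/s/Mid, U/q/Lo, U/q/Mid, U/r/Lo, U/r/Mid, U/s/Lo, U/s/Mid. Columns: xR, xC, yR, yC.
{D/q/Lo, D/q/Mid, U/q/Mid, U/r/Mid, U/s/Mid} → row (8,6) (0,6) (5,7) (5,7)
{D/r/Lo, D/r/Mid} → row (3,3) (0,6) (5,7) (5,7)
{D/s/Lo, D/s/Mid} → row (2,8) (0,6) (5,7) (5,7)
{U/q/Lo, U/r/Lo, U/s/Lo} → row (8,3) (0,6) (5,7) (5,7)
That's 4 distinct rows out of 12 strategies.

4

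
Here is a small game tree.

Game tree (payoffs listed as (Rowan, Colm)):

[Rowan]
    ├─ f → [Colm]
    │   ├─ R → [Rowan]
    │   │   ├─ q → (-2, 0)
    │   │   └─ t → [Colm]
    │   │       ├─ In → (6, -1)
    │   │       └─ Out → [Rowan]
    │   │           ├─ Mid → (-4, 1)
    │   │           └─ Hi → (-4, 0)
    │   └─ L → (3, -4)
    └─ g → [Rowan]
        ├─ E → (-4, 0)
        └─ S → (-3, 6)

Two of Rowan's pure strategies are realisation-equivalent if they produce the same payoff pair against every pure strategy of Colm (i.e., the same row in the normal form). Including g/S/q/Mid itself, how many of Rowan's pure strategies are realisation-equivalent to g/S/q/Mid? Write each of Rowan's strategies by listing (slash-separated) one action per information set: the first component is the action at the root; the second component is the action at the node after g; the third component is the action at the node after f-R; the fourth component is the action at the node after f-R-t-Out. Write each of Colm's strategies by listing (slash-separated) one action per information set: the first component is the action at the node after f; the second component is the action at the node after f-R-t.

Row for g/S/q/Mid (columns R/In, R/Out, L/In, L/Out): (-3,6) (-3,6) (-3,6) (-3,6).
Under g/S/q/Mid, Rowan's choice at the node after f-R and at the node after f-R-t-Out can never be reached regardless of what Colm does, so varying those choices leaves every outcome unchanged.
Holding the reachable choices fixed and varying the unreachable ones freely already gives 2 × 2 = 4 equivalent strategies.
No other strategy reproduces this row, so those 4 are the full class: g/S/q/Mid, g/S/q/Hi, g/S/t/Mid, g/S/t/Hi.

4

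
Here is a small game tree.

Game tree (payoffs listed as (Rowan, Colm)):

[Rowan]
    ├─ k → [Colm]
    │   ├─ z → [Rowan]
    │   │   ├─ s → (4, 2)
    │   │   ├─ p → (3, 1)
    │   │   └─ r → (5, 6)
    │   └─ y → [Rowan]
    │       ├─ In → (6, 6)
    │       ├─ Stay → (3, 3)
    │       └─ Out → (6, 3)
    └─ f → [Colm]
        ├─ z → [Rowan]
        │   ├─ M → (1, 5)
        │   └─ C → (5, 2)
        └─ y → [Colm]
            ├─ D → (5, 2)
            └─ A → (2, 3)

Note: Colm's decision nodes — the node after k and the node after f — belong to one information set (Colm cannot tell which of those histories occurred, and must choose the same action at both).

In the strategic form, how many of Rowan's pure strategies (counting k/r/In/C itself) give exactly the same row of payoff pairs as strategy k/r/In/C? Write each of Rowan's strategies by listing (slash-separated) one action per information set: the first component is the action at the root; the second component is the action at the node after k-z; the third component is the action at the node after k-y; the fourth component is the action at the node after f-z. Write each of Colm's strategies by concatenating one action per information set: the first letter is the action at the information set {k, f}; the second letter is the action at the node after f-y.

Row for k/r/In/C (columns zD, zA, yD, yA): (5,6) (5,6) (6,6) (6,6).
Under k/r/In/C, Rowan's choice at the node after f-z can never be reached regardless of what Colm does, so varying those choices leaves every outcome unchanged.
Holding the reachable choices fixed and varying the unreachable one freely already gives 2 equivalent strategies.
No other strategy reproduces this row, so those 2 are the full class: k/r/In/M, k/r/In/C.

2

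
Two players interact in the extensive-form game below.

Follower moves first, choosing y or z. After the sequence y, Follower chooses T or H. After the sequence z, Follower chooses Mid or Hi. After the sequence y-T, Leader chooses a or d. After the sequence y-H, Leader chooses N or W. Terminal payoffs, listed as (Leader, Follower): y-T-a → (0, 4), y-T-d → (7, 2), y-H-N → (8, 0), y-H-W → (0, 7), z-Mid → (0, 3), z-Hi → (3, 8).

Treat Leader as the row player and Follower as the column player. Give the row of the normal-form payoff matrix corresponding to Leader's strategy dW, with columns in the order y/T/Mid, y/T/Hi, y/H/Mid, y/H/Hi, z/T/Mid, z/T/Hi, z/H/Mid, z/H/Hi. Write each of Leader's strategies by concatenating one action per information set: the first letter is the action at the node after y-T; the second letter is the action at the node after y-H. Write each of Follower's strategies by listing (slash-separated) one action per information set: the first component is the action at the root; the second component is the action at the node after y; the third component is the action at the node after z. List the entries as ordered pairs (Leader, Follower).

(7,2) (7,2) (0,7) (0,7) (0,3) (3,8) (0,3) (3,8)

vs y/T/Mid: Follower plays y → Follower plays T at [y] → Leader plays d at [y-T] → (7, 2)
vs y/T/Hi: Follower plays y → Follower plays T at [y] → Leader plays d at [y-T] → (7, 2)
vs y/H/Mid: Follower plays y → Follower plays H at [y] → Leader plays W at [y-H] → (0, 7)
vs y/H/Hi: Follower plays y → Follower plays H at [y] → Leader plays W at [y-H] → (0, 7)
vs z/T/Mid: Follower plays z → Follower plays Mid at [z] → (0, 3)
vs z/T/Hi: Follower plays z → Follower plays Hi at [z] → (3, 8)
vs z/H/Mid: Follower plays z → Follower plays Mid at [z] → (0, 3)
vs z/H/Hi: Follower plays z → Follower plays Hi at [z] → (3, 8)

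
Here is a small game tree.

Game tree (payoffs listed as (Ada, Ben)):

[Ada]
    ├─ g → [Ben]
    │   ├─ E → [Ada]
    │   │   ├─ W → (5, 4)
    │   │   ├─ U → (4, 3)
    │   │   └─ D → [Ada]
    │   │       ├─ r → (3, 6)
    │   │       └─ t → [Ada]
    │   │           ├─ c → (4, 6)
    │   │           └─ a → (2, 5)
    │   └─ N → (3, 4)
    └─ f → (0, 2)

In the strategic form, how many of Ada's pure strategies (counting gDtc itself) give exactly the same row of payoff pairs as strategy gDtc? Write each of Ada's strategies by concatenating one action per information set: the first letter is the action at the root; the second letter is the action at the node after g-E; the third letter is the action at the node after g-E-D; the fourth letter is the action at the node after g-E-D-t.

Row for gDtc (columns E, N): (4,6) (3,4).
Every one of Ada's information sets is on the play path for some reply by Ben when Ada follows gDtc.
Changing the action at any of them therefore changes at least one column, so only gDtc itself gives this row.

1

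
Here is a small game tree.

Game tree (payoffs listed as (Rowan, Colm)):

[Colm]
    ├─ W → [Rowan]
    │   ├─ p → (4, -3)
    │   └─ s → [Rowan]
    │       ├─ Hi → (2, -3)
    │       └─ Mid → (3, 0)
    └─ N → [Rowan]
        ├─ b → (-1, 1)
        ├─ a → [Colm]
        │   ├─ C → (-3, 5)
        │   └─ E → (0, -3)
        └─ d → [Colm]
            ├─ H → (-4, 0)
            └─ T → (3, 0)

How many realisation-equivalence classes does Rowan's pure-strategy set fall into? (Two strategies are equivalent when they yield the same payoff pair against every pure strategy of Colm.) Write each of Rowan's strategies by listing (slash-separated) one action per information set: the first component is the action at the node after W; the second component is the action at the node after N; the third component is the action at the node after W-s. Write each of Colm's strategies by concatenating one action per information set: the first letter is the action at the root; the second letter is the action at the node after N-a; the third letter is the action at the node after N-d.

9

Rowan has 12 pure strategies: p/b/Hi, p/b/Mid, p/a/Hi, p/a/Mid, p/d/Hi, p/d/Mid, s/b/Hi, s/b/Mid, s/a/Hi, s/a/Mid, s/d/Hi, s/d/Mid. Columns: WCH, WCT, WEH, WET, NCH, NCT, NEH, NET.
{p/b/Hi, p/b/Mid} → row (4,-3) (4,-3) (4,-3) (4,-3) (-1,1) (-1,1) (-1,1) (-1,1)
{p/a/Hi, p/a/Mid} → row (4,-3) (4,-3) (4,-3) (4,-3) (-3,5) (-3,5) (0,-3) (0,-3)
{p/d/Hi, p/d/Mid} → row (4,-3) (4,-3) (4,-3) (4,-3) (-4,0) (3,0) (-4,0) (3,0)
{s/b/Hi} → row (2,-3) (2,-3) (2,-3) (2,-3) (-1,1) (-1,1) (-1,1) (-1,1)
{s/b/Mid} → row (3,0) (3,0) (3,0) (3,0) (-1,1) (-1,1) (-1,1) (-1,1)
{s/a/Hi} → row (2,-3) (2,-3) (2,-3) (2,-3) (-3,5) (-3,5) (0,-3) (0,-3)
{s/a/Mid} → row (3,0) (3,0) (3,0) (3,0) (-3,5) (-3,5) (0,-3) (0,-3)
{s/d/Hi} → row (2,-3) (2,-3) (2,-3) (2,-3) (-4,0) (3,0) (-4,0) (3,0)
{s/d/Mid} → row (3,0) (3,0) (3,0) (3,0) (-4,0) (3,0) (-4,0) (3,0)
That's 9 distinct rows out of 12 strategies.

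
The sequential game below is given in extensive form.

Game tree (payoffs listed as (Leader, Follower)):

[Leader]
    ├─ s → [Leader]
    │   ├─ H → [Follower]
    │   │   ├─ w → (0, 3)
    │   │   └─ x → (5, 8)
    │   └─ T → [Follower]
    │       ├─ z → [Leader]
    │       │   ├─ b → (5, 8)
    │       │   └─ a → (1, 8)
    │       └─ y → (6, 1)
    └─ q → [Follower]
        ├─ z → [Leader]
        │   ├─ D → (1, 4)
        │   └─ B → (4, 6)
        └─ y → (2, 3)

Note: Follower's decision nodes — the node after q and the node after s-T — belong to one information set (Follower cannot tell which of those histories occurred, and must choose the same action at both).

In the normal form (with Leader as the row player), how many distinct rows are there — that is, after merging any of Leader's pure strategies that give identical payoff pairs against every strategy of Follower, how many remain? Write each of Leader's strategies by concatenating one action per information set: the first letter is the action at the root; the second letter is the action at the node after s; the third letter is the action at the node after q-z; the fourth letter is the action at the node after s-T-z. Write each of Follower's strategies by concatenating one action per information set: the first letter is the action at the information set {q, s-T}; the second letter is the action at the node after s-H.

Leader has 16 pure strategies: sHDb, sHDa, sHBb, sHBa, sTDb, sTDa, sTBb, sTBa, qHDb, qHDa, qHBb, qHBa, qTDb, qTDa, qTBb, qTBa. Columns: zw, zx, yw, yx.
{sHDb, sHDa, sHBb, sHBa} → row (0,3) (5,8) (0,3) (5,8)
{sTDb, sTBb} → row (5,8) (5,8) (6,1) (6,1)
{sTDa, sTBa} → row (1,8) (1,8) (6,1) (6,1)
{qHDb, qHDa, qTDb, qTDa} → row (1,4) (1,4) (2,3) (2,3)
{qHBb, qHBa, qTBb, qTBa} → row (4,6) (4,6) (2,3) (2,3)
That's 5 distinct rows out of 16 strategies.

5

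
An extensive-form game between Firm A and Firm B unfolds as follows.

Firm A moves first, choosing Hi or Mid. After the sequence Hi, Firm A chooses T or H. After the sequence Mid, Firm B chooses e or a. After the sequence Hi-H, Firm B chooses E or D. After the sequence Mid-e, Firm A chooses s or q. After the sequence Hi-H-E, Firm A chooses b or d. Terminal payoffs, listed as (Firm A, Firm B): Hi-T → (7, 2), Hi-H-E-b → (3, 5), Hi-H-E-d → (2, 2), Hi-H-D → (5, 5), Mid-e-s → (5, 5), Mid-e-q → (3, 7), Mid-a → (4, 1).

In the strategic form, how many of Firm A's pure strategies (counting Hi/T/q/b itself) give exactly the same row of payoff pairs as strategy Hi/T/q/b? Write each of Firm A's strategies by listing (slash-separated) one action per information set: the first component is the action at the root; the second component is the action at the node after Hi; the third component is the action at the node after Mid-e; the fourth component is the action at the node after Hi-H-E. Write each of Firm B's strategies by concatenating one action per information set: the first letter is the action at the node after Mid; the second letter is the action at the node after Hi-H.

4

Row for Hi/T/q/b (columns eE, eD, aE, aD): (7,2) (7,2) (7,2) (7,2).
Under Hi/T/q/b, Firm A's choice at the node after Mid-e and at the node after Hi-H-E can never be reached regardless of what Firm B does, so varying those choices leaves every outcome unchanged.
Holding the reachable choices fixed and varying the unreachable ones freely already gives 2 × 2 = 4 equivalent strategies.
No other strategy reproduces this row, so those 4 are the full class: Hi/T/s/b, Hi/T/s/d, Hi/T/q/b, Hi/T/q/d.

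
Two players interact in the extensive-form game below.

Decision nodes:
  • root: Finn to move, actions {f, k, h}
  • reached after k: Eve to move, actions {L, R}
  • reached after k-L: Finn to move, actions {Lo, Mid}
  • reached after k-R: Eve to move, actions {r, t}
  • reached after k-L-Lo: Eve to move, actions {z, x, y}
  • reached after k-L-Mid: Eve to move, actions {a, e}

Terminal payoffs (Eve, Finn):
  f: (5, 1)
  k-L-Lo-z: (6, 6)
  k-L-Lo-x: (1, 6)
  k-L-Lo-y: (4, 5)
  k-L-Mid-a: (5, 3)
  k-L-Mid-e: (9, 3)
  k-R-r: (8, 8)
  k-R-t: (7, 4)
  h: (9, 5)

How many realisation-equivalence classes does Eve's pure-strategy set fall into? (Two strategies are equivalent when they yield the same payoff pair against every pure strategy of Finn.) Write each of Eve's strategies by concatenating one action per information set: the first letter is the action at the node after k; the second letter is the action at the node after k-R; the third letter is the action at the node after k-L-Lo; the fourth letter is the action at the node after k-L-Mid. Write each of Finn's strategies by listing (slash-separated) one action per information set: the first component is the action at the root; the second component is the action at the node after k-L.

Eve has 24 pure strategies: Lrza, Lrze, Lrxa, Lrxe, Lrya, Lrye, Ltza, Ltze, Ltxa, Ltxe, Ltya, Ltye, Rrza, Rrze, Rrxa, Rrxe, Rrya, Rrye, Rtza, Rtze, Rtxa, Rtxe, Rtya, Rtye. Columns: f/Lo, f/Mid, k/Lo, k/Mid, h/Lo, h/Mid.
{Lrza, Ltza} → row (5,1) (5,1) (6,6) (5,3) (9,5) (9,5)
{Lrze, Ltze} → row (5,1) (5,1) (6,6) (9,3) (9,5) (9,5)
{Lrxa, Ltxa} → row (5,1) (5,1) (1,6) (5,3) (9,5) (9,5)
{Lrxe, Ltxe} → row (5,1) (5,1) (1,6) (9,3) (9,5) (9,5)
{Lrya, Ltya} → row (5,1) (5,1) (4,5) (5,3) (9,5) (9,5)
{Lrye, Ltye} → row (5,1) (5,1) (4,5) (9,3) (9,5) (9,5)
{Rrza, Rrze, Rrxa, Rrxe, Rrya, Rrye} → row (5,1) (5,1) (8,8) (8,8) (9,5) (9,5)
{Rtza, Rtze, Rtxa, Rtxe, Rtya, Rtye} → row (5,1) (5,1) (7,4) (7,4) (9,5) (9,5)
That's 8 distinct rows out of 24 strategies.

8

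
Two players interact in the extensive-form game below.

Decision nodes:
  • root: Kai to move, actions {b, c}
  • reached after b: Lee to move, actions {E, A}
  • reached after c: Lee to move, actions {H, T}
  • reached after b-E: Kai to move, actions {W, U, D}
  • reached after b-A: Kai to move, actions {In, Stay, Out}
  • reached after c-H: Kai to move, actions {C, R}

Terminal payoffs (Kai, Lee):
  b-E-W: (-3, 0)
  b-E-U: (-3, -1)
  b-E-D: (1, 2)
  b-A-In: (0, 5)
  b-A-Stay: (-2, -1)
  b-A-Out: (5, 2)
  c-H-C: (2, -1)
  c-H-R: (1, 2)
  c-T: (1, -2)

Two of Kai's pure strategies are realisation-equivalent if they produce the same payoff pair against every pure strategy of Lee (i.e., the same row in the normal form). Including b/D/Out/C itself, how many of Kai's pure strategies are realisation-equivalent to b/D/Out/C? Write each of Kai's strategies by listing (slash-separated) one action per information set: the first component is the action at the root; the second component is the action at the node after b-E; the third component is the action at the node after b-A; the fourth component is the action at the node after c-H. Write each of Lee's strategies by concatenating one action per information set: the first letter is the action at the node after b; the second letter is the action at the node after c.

2

Row for b/D/Out/C (columns EH, ET, AH, AT): (1,2) (1,2) (5,2) (5,2).
Under b/D/Out/C, Kai's choice at the node after c-H can never be reached regardless of what Lee does, so varying those choices leaves every outcome unchanged.
Holding the reachable choices fixed and varying the unreachable one freely already gives 2 equivalent strategies.
No other strategy reproduces this row, so those 2 are the full class: b/D/Out/C, b/D/Out/R.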